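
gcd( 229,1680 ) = 1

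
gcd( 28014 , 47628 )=42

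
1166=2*583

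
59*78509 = 4632031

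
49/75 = 49/75 = 0.65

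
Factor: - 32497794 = - 2^1 * 3^3*7^1  *149^1*577^1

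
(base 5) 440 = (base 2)1111000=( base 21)5f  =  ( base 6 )320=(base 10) 120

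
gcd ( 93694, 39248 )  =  2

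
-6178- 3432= - 9610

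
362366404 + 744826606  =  1107193010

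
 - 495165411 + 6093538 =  - 489071873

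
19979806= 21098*947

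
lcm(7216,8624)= 353584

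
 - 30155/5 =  - 6031 =- 6031.00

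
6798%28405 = 6798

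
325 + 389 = 714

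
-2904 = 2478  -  5382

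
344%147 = 50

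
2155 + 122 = 2277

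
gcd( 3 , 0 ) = 3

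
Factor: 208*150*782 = 24398400 = 2^6*3^1*5^2*13^1*17^1*23^1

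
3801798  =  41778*91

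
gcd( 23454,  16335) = 9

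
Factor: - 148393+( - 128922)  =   - 277315 = -  5^1 *37^1*1499^1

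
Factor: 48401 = 29^1*1669^1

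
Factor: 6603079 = 7^1 * 151^1 *6247^1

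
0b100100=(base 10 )36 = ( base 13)2a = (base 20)1G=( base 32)14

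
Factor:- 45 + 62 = 17^1  =  17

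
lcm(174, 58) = 174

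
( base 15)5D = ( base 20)48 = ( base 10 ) 88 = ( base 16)58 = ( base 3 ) 10021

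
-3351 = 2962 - 6313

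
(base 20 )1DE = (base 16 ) 2a2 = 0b1010100010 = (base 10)674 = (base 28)O2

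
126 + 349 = 475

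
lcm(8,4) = 8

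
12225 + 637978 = 650203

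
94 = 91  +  3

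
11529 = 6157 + 5372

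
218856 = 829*264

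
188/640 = 47/160  =  0.29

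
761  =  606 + 155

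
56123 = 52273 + 3850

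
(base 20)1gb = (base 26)123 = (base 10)731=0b1011011011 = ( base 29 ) P6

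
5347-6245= - 898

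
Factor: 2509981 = 2509981^1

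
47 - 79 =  - 32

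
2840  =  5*568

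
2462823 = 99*24877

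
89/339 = 89/339= 0.26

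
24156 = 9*2684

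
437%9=5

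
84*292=24528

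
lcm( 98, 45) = 4410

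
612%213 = 186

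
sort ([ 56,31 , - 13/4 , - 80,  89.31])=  [- 80, - 13/4  ,  31,56 , 89.31] 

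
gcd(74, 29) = 1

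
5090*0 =0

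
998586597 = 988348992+10237605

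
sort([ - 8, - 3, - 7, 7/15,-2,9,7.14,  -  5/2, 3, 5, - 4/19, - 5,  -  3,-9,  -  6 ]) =[ - 9, - 8, - 7,  -  6, - 5,- 3, - 3, - 5/2, - 2, - 4/19,7/15, 3, 5,7.14,9 ] 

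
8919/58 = 153  +  45/58=153.78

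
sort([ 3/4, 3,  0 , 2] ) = [ 0,3/4,2,3]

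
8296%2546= 658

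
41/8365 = 41/8365=   0.00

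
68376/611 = 111 + 555/611 = 111.91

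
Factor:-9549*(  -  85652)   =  2^2*3^2*7^2 * 19^1 * 23^1*1061^1=817890948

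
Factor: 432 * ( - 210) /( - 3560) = 2^2*3^4*7^1 * 89^( - 1 ) =2268/89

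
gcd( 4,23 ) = 1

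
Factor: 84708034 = 2^1*23^1*1841479^1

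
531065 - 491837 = 39228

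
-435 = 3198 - 3633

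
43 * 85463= 3674909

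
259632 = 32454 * 8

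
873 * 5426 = 4736898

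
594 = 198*3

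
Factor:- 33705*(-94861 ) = 3197290005=3^2*5^1*7^1*13^1*107^1*7297^1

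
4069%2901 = 1168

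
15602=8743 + 6859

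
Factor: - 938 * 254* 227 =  - 2^2*7^1 * 67^1*127^1*227^1 = - 54083204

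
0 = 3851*0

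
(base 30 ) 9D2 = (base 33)7QB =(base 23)G15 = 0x212C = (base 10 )8492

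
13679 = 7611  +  6068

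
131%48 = 35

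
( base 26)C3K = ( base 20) 10aa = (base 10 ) 8210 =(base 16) 2012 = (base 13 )3977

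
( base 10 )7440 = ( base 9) 11176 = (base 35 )62k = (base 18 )14H6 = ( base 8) 16420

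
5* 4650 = 23250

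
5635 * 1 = 5635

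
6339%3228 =3111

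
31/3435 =31/3435 = 0.01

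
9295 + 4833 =14128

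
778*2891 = 2249198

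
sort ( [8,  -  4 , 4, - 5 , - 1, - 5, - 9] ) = [ - 9, - 5, - 5, - 4 , - 1, 4, 8]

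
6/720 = 1/120=0.01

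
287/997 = 287/997 = 0.29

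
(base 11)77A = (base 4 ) 32212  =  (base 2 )1110100110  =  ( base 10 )934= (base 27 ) 17G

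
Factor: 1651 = 13^1*127^1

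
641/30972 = 641/30972 = 0.02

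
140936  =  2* 70468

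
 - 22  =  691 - 713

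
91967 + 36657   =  128624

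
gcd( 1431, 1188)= 27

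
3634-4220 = -586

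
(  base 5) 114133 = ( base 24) 7AL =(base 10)4293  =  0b1000011000101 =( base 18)d49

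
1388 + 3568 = 4956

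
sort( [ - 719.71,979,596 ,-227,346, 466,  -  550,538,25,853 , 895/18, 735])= [  -  719.71, - 550, - 227,25,895/18,  346,  466,538  ,  596,735 , 853,979 ] 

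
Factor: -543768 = - 2^3 * 3^1*139^1*163^1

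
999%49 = 19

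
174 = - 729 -  -  903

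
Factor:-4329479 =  -7^1*11^1 * 59^1*953^1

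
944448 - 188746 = 755702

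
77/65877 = 11/9411 = 0.00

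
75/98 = 75/98 = 0.77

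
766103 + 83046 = 849149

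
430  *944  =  405920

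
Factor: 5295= 3^1*5^1*353^1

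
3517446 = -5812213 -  - 9329659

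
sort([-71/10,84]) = [-71/10, 84]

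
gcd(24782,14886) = 2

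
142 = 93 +49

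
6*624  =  3744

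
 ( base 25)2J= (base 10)69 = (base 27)2f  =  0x45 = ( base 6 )153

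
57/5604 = 19/1868 = 0.01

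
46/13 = 46/13=3.54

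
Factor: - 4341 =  - 3^1*1447^1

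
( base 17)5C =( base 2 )1100001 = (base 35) 2r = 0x61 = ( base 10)97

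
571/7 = 571/7 = 81.57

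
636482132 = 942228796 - 305746664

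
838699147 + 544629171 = 1383328318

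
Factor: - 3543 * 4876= - 2^2*3^1* 23^1*53^1  *1181^1 = - 17275668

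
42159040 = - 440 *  ( - 95816 ) 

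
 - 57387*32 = -1836384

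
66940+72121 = 139061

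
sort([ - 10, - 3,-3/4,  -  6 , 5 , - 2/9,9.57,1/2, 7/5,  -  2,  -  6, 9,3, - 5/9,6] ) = [-10, - 6, - 6, - 3, -2, - 3/4, - 5/9, - 2/9,1/2, 7/5, 3,5,6,9,9.57 ] 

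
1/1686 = 1/1686 = 0.00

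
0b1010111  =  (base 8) 127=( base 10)87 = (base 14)63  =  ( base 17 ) 52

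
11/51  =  11/51 = 0.22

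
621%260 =101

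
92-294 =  - 202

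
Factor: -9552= - 2^4*3^1*199^1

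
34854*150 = 5228100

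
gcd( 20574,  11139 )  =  3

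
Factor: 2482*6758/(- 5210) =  - 8386678/2605= - 2^1*5^( - 1 )*17^1*31^1*73^1 *109^1 * 521^ (-1) 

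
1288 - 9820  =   -8532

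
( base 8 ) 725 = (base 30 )fj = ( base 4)13111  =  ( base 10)469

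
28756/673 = 42 + 490/673 = 42.73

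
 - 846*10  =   - 8460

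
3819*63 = 240597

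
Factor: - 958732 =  - 2^2*17^1 * 23^1* 613^1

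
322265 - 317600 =4665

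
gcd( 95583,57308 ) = 1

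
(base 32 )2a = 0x4a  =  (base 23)35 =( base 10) 74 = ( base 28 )2i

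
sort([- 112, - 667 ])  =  [ - 667, - 112] 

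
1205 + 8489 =9694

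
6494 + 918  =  7412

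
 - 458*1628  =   -745624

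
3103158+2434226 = 5537384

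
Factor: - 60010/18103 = -2^1*5^1*17^1*43^( - 1)*353^1*421^(- 1) 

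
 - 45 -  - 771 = 726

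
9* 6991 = 62919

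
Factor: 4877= 4877^1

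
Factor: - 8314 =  - 2^1*4157^1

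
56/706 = 28/353 = 0.08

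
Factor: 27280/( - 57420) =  - 124/261 = - 2^2*3^( - 2)*29^( - 1 )*31^1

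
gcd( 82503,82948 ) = 89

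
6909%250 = 159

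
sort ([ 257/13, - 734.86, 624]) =[  -  734.86,257/13, 624]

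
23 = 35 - 12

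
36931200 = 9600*3847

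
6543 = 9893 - 3350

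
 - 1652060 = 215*(  -  7684) 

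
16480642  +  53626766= 70107408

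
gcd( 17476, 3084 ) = 1028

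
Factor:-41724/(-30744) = 19/14 = 2^(-1 )*7^( - 1 )*19^1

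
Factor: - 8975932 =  - 2^2*7^1*17^1*109^1*173^1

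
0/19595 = 0=0.00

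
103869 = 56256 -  - 47613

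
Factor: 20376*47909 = 2^3*3^2*23^1 * 283^1*2083^1 =976193784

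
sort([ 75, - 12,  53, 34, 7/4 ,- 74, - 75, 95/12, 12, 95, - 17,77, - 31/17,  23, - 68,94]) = [ - 75, -74,-68, - 17 ,  -  12, - 31/17,7/4 , 95/12, 12, 23 , 34,53, 75, 77,94, 95]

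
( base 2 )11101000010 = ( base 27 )2em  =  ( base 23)3bi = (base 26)2JC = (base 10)1858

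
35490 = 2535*14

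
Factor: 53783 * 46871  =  11^1 * 4261^1*53783^1 = 2520862993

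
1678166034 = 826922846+851243188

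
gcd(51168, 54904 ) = 8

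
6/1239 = 2/413 = 0.00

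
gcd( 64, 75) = 1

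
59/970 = 59/970=0.06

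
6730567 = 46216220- 39485653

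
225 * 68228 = 15351300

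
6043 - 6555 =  - 512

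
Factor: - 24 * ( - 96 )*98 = 2^9*3^2 * 7^2 = 225792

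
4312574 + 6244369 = 10556943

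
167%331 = 167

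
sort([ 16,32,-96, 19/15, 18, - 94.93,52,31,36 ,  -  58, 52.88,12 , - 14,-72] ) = [-96,-94.93,-72, - 58, - 14,19/15, 12,16,18, 31 , 32,36,52, 52.88] 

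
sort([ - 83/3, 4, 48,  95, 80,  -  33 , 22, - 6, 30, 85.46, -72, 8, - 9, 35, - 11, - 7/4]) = [ - 72 , -33, - 83/3 , - 11, - 9, - 6, - 7/4, 4, 8, 22, 30, 35,48,80, 85.46,  95]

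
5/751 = 5/751 = 0.01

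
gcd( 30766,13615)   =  1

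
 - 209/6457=- 19/587=-  0.03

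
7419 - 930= 6489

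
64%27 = 10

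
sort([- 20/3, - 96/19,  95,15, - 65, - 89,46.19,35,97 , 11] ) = [-89, - 65, - 20/3,  -  96/19, 11, 15 , 35,  46.19  ,  95, 97]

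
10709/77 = 10709/77 = 139.08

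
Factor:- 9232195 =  - 5^1*7^1* 19^1*13883^1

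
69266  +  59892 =129158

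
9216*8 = 73728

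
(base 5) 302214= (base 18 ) 1BG0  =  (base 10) 9684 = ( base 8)22724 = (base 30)amo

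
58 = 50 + 8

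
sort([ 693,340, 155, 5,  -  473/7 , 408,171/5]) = [ - 473/7,  5,  171/5, 155,  340, 408,  693]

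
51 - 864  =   - 813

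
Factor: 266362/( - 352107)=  - 2^1*3^(-7)*7^( - 1)*23^( - 1)*97^1*1373^1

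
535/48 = 535/48 = 11.15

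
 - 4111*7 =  - 28777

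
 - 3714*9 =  - 33426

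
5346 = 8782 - 3436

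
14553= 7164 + 7389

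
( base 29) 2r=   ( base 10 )85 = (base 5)320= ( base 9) 104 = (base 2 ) 1010101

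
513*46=23598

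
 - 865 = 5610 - 6475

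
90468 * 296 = 26778528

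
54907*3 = 164721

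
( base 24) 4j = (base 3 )11021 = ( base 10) 115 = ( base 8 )163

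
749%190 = 179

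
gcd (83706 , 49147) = 7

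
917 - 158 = 759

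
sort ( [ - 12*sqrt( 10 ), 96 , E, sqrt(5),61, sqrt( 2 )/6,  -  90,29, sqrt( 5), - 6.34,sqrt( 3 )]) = [ -90,  -  12*sqrt(10), - 6.34,sqrt( 2) /6,sqrt(3), sqrt( 5) , sqrt( 5),E,29,61,96]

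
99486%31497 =4995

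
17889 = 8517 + 9372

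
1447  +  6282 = 7729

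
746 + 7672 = 8418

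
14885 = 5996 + 8889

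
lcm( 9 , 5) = 45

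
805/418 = 1  +  387/418=1.93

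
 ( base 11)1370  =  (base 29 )232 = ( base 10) 1771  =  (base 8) 3353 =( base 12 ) 1037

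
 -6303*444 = - 2798532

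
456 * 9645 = 4398120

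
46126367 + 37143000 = 83269367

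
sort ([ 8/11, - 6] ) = [ - 6,  8/11]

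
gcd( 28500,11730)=30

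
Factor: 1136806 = 2^1*11^1 * 51673^1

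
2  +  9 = 11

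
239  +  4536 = 4775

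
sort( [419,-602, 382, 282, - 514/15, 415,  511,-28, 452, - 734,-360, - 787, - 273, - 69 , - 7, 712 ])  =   [ - 787, - 734  , - 602,-360  , -273, - 69 , - 514/15, - 28,-7, 282, 382, 415,419,  452, 511,712]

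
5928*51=302328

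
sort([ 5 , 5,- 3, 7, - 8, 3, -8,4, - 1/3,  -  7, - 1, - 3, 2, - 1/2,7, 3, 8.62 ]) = [ - 8, - 8, - 7, - 3, - 3, -1 , - 1/2, - 1/3,2,3,3, 4,5,  5, 7, 7,  8.62]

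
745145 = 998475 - 253330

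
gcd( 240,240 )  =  240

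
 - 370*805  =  -297850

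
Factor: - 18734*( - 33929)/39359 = 2^1*7^1*17^1*19^1*29^1*37^1 * 131^1*39359^(-1 ) = 635625886/39359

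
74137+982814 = 1056951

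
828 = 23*36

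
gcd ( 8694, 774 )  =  18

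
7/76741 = 1/10963 = 0.00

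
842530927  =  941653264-99122337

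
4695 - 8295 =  - 3600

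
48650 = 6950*7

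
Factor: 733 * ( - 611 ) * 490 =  - 2^1*5^1 * 7^2 *13^1*47^1*733^1 = - 219452870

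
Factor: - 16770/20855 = -78/97  =  -2^1 *3^1*13^1*97^(-1 )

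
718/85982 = 359/42991  =  0.01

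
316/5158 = 158/2579 = 0.06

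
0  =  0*685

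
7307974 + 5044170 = 12352144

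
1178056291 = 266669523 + 911386768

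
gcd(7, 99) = 1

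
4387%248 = 171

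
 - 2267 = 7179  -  9446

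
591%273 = 45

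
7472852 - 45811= 7427041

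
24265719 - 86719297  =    -  62453578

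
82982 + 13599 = 96581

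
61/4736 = 61/4736 =0.01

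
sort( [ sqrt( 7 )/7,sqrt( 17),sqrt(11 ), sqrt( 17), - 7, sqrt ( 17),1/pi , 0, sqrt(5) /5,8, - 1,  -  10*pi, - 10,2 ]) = [ - 10*pi ,  -  10, - 7 , - 1,0,1/pi,sqrt(7) /7,  sqrt( 5)/5 , 2,sqrt( 11), sqrt( 17) , sqrt(17), sqrt( 17) , 8 ] 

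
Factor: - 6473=-6473^1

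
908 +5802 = 6710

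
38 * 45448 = 1727024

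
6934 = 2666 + 4268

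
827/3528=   827/3528 = 0.23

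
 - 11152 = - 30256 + 19104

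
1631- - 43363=44994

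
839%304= 231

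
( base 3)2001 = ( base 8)67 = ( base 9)61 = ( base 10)55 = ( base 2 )110111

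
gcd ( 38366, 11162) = 2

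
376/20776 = 47/2597 = 0.02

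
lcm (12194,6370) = 426790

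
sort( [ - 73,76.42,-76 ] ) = [ - 76, - 73,76.42]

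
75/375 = 1/5= 0.20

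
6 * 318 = 1908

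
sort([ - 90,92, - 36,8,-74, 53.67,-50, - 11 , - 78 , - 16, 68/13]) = [ - 90 , - 78,  -  74, - 50,-36, - 16,  -  11, 68/13 , 8, 53.67, 92 ]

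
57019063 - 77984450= - 20965387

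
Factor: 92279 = 11^1*8389^1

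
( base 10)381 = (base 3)112010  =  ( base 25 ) f6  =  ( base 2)101111101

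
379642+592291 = 971933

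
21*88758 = 1863918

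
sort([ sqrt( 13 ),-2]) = [ - 2, sqrt(13 )]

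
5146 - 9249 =-4103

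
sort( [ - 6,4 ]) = [ - 6,4]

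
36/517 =36/517= 0.07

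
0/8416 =0 = 0.00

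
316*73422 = 23201352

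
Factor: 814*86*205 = 14350820 = 2^2 * 5^1*11^1*37^1*41^1*43^1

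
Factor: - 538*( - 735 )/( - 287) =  - 56490/41 = -2^1 *3^1*5^1 * 7^1*41^( - 1 )*269^1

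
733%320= 93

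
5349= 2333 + 3016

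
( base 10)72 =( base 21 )39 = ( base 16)48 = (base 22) 36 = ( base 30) 2c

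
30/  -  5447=-1 + 5417/5447 = - 0.01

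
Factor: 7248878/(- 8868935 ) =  - 2^1*5^( - 1 ) * 7^1*13^1*79^( - 1)*22453^( - 1 )*39829^1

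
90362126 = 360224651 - 269862525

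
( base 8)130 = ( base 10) 88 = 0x58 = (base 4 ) 1120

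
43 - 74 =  -31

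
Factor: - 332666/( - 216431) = 2^1 *47^1*3539^1*216431^( - 1)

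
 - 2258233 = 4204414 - 6462647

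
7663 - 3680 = 3983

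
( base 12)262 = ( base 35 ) AC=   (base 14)1bc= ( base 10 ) 362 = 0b101101010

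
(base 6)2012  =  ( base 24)I8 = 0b110111000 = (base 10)440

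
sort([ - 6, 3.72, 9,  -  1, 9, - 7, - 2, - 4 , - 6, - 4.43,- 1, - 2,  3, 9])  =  [ - 7, - 6, - 6, - 4.43 , - 4, - 2, - 2, - 1, - 1, 3, 3.72,9, 9, 9 ] 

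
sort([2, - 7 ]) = [-7, 2]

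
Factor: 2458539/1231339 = 3^3*23^1*37^1*107^1*1231339^(  -  1 )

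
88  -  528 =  - 440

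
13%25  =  13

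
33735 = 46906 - 13171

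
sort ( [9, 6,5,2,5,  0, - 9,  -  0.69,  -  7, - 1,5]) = [ - 9, - 7, - 1, - 0.69, 0, 2, 5,  5, 5, 6,  9]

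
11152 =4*2788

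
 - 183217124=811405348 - 994622472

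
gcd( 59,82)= 1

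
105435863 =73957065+31478798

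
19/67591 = 19/67591 = 0.00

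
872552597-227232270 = 645320327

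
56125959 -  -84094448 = 140220407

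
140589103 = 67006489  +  73582614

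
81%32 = 17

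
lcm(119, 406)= 6902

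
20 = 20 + 0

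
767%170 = 87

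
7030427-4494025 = 2536402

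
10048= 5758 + 4290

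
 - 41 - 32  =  -73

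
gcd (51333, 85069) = 1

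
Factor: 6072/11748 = 46/89 = 2^1*23^1 * 89^(  -  1)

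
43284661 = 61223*707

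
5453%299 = 71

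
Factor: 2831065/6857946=2^(- 1) * 3^( - 5 )*5^1*103^(-1 )*137^( - 1)*566213^1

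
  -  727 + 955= 228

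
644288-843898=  - 199610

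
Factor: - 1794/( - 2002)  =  3^1*7^ ( - 1)* 11^(  -  1 )*23^1 = 69/77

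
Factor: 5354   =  2^1*2677^1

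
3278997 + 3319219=6598216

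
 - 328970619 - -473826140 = 144855521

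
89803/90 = 997 + 73/90 = 997.81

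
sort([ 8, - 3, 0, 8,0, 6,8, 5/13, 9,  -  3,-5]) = [ - 5, - 3,-3, 0, 0, 5/13, 6  ,  8,8, 8, 9 ] 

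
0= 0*965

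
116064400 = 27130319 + 88934081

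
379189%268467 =110722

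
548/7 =548/7=78.29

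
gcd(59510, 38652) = 2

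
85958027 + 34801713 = 120759740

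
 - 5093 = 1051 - 6144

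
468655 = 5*93731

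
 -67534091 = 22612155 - 90146246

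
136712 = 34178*4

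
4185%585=90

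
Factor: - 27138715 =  - 5^1*17^1*319279^1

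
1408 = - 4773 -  - 6181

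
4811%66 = 59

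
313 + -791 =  - 478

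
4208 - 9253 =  - 5045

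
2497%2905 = 2497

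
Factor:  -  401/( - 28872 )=1/72= 2^(  -  3)*3^( - 2) 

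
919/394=919/394 = 2.33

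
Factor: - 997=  - 997^1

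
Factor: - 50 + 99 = 7^2 = 49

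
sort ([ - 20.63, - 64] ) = [ - 64, - 20.63 ] 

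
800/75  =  10 + 2/3 = 10.67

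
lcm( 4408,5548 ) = 321784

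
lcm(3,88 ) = 264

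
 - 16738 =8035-24773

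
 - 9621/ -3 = 3207 + 0/1 = 3207.00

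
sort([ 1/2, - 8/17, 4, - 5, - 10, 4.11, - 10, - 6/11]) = [ - 10,-10, - 5, - 6/11, - 8/17, 1/2,4, 4.11 ]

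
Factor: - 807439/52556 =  - 2^( - 2 ) * 7^( - 1)*227^1*1877^( - 1 ) * 3557^1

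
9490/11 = 9490/11 = 862.73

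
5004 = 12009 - 7005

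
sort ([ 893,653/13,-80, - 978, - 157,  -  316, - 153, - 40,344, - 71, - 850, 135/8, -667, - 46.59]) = [ - 978, - 850, - 667, - 316 ,-157, - 153, - 80, - 71, - 46.59,-40, 135/8, 653/13, 344 , 893] 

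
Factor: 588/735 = 2^2*5^( - 1) = 4/5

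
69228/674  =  102 + 240/337 = 102.71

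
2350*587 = 1379450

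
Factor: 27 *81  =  2187 = 3^7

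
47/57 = 47/57  =  0.82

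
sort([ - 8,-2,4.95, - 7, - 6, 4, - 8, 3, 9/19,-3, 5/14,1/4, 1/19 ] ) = [- 8, - 8 , - 7, - 6,- 3 , - 2  ,  1/19,1/4,5/14, 9/19, 3, 4,4.95 ]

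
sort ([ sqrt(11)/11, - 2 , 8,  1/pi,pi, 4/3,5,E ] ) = [ - 2, sqrt(11 ) /11, 1/pi,  4/3, E,pi, 5,8 ] 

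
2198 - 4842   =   - 2644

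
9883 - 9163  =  720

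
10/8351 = 10/8351 = 0.00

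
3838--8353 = 12191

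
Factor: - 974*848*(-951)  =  2^5*3^1*53^1*317^1*487^1 = 785480352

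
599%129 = 83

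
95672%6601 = 3258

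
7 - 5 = 2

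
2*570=1140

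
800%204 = 188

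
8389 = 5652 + 2737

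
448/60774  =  32/4341 =0.01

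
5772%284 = 92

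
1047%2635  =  1047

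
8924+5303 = 14227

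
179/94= 1  +  85/94 = 1.90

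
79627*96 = 7644192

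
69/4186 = 3/182=0.02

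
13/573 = 13/573 = 0.02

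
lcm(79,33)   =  2607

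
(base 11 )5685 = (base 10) 7474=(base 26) B1C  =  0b1110100110010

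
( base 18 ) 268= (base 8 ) 1374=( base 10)764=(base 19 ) 224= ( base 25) 15E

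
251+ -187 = 64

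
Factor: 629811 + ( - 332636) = 5^2*11887^1  =  297175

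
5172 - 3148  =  2024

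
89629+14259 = 103888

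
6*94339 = 566034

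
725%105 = 95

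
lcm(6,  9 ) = 18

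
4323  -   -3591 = 7914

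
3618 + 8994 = 12612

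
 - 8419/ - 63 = 8419/63=133.63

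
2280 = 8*285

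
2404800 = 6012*400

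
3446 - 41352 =-37906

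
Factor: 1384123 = 13^1*17^1 * 6263^1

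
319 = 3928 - 3609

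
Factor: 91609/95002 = 2^ ( - 1 )*  7^1*  23^1*569^1*47501^(- 1)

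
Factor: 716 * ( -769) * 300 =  -2^4*3^1 * 5^2*179^1 * 769^1 = -165181200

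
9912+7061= 16973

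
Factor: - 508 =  - 2^2*127^1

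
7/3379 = 7/3379 =0.00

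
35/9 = 3  +  8/9 = 3.89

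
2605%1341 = 1264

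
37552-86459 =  - 48907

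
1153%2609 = 1153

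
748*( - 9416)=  -7043168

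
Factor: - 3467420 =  - 2^2*5^1*11^1*15761^1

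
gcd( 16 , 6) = 2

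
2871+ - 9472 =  - 6601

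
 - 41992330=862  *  ( - 48715)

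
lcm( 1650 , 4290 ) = 21450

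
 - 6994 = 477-7471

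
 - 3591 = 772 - 4363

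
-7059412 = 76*( - 92887 )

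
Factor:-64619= - 19^2*179^1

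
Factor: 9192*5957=2^3*3^1*7^1* 23^1*37^1 * 383^1=54756744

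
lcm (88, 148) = 3256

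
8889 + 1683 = 10572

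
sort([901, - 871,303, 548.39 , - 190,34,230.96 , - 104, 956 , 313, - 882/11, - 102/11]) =[ - 871,-190,- 104, - 882/11, - 102/11,34, 230.96, 303,  313, 548.39, 901, 956 ] 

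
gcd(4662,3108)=1554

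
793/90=8 + 73/90 = 8.81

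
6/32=3/16= 0.19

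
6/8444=3/4222 = 0.00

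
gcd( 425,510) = 85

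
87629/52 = 1685 + 9/52 = 1685.17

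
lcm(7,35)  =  35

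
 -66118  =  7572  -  73690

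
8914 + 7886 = 16800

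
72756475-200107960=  - 127351485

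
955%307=34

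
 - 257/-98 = 2 + 61/98 = 2.62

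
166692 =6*27782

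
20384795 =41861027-21476232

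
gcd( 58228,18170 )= 2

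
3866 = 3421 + 445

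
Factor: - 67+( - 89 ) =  - 2^2 * 3^1*13^1 = - 156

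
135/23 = 5+20/23= 5.87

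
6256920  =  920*6801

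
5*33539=167695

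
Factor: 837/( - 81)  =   - 3^ ( - 1 )*31^1 =- 31/3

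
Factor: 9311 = 9311^1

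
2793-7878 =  - 5085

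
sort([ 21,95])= [ 21,95]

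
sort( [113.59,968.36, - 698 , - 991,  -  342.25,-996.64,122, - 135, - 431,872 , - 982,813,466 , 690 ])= [ - 996.64, - 991, - 982,  -  698, - 431,-342.25,  -  135, 113.59,122, 466,690,813,872,  968.36]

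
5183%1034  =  13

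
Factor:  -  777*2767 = -2149959 = -  3^1*7^1*37^1*2767^1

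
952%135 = 7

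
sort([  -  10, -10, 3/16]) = [ - 10  ,- 10 , 3/16] 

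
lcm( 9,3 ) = 9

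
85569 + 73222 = 158791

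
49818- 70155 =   -  20337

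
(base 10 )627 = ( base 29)LI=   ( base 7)1554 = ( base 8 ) 1163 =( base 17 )22f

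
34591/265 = 34591/265 = 130.53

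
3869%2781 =1088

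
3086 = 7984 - 4898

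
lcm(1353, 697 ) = 23001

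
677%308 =61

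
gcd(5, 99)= 1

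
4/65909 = 4/65909 =0.00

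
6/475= 6/475 = 0.01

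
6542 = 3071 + 3471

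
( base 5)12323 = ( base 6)4243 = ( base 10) 963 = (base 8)1703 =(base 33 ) t6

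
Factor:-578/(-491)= 2^1*17^2 *491^(-1 )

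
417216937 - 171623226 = 245593711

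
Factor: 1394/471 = 2^1  *  3^( - 1 )*17^1*41^1* 157^(-1)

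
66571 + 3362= 69933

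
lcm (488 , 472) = 28792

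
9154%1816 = 74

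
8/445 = 8/445 = 0.02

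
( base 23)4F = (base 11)98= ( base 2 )1101011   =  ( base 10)107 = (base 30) 3H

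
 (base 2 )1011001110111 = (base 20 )E7B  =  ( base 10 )5751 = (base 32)5jn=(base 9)7800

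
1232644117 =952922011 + 279722106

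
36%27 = 9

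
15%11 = 4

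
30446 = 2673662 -2643216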